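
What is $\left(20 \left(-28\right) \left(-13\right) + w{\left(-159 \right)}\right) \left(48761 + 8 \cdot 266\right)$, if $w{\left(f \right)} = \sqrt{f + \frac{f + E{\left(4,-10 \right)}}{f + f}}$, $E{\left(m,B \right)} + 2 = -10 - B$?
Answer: $370471920 + \frac{16963 i \sqrt{16027518}}{106} \approx 3.7047 \cdot 10^{8} + 6.4066 \cdot 10^{5} i$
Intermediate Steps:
$E{\left(m,B \right)} = -12 - B$ ($E{\left(m,B \right)} = -2 - \left(10 + B\right) = -12 - B$)
$w{\left(f \right)} = \sqrt{f + \frac{-2 + f}{2 f}}$ ($w{\left(f \right)} = \sqrt{f + \frac{f - 2}{f + f}} = \sqrt{f + \frac{f + \left(-12 + 10\right)}{2 f}} = \sqrt{f + \left(f - 2\right) \frac{1}{2 f}} = \sqrt{f + \left(-2 + f\right) \frac{1}{2 f}} = \sqrt{f + \frac{-2 + f}{2 f}}$)
$\left(20 \left(-28\right) \left(-13\right) + w{\left(-159 \right)}\right) \left(48761 + 8 \cdot 266\right) = \left(20 \left(-28\right) \left(-13\right) + \frac{\sqrt{2 - \frac{4}{-159} + 4 \left(-159\right)}}{2}\right) \left(48761 + 8 \cdot 266\right) = \left(\left(-560\right) \left(-13\right) + \frac{\sqrt{2 - - \frac{4}{159} - 636}}{2}\right) \left(48761 + 2128\right) = \left(7280 + \frac{\sqrt{2 + \frac{4}{159} - 636}}{2}\right) 50889 = \left(7280 + \frac{\sqrt{- \frac{100802}{159}}}{2}\right) 50889 = \left(7280 + \frac{\frac{1}{159} i \sqrt{16027518}}{2}\right) 50889 = \left(7280 + \frac{i \sqrt{16027518}}{318}\right) 50889 = 370471920 + \frac{16963 i \sqrt{16027518}}{106}$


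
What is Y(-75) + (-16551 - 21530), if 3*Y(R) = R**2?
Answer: -36206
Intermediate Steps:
Y(R) = R**2/3
Y(-75) + (-16551 - 21530) = (1/3)*(-75)**2 + (-16551 - 21530) = (1/3)*5625 - 38081 = 1875 - 38081 = -36206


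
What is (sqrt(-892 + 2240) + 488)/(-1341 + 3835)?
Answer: 244/1247 + sqrt(337)/1247 ≈ 0.21039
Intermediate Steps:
(sqrt(-892 + 2240) + 488)/(-1341 + 3835) = (sqrt(1348) + 488)/2494 = (2*sqrt(337) + 488)*(1/2494) = (488 + 2*sqrt(337))*(1/2494) = 244/1247 + sqrt(337)/1247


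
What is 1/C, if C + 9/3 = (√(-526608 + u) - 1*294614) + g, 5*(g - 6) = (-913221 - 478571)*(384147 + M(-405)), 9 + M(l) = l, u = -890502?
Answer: -2670389962955/285239302170032286321031 - 25*I*√1417110/285239302170032286321031 ≈ -9.3619e-12 - 1.0434e-19*I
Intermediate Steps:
M(l) = -9 + l
g = -534076519506/5 (g = 6 + ((-913221 - 478571)*(384147 + (-9 - 405)))/5 = 6 + (-1391792*(384147 - 414))/5 = 6 + (-1391792*383733)/5 = 6 + (⅕)*(-534076519536) = 6 - 534076519536/5 = -534076519506/5 ≈ -1.0682e+11)
C = -534077992591/5 + I*√1417110 (C = -3 + ((√(-526608 - 890502) - 1*294614) - 534076519506/5) = -3 + ((√(-1417110) - 294614) - 534076519506/5) = -3 + ((I*√1417110 - 294614) - 534076519506/5) = -3 + ((-294614 + I*√1417110) - 534076519506/5) = -3 + (-534077992576/5 + I*√1417110) = -534077992591/5 + I*√1417110 ≈ -1.0682e+11 + 1190.4*I)
1/C = 1/(-534077992591/5 + I*√1417110)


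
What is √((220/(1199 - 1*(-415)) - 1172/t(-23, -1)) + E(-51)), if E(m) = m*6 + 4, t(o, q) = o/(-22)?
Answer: 2*I*√122551693845/18561 ≈ 37.721*I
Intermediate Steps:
t(o, q) = -o/22 (t(o, q) = o*(-1/22) = -o/22)
E(m) = 4 + 6*m (E(m) = 6*m + 4 = 4 + 6*m)
√((220/(1199 - 1*(-415)) - 1172/t(-23, -1)) + E(-51)) = √((220/(1199 - 1*(-415)) - 1172/((-1/22*(-23)))) + (4 + 6*(-51))) = √((220/(1199 + 415) - 1172/23/22) + (4 - 306)) = √((220/1614 - 1172*22/23) - 302) = √((220*(1/1614) - 25784/23) - 302) = √((110/807 - 25784/23) - 302) = √(-20805158/18561 - 302) = √(-26410580/18561) = 2*I*√122551693845/18561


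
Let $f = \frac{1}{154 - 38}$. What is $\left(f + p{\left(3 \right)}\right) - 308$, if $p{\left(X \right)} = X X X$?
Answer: $- \frac{32595}{116} \approx -280.99$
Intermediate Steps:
$p{\left(X \right)} = X^{3}$ ($p{\left(X \right)} = X^{2} X = X^{3}$)
$f = \frac{1}{116} \approx 0.0086207$
$\left(f + p{\left(3 \right)}\right) - 308 = \left(\frac{1}{116} + 3^{3}\right) - 308 = \left(\frac{1}{116} + 27\right) - 308 = \frac{3133}{116} - 308 = - \frac{32595}{116}$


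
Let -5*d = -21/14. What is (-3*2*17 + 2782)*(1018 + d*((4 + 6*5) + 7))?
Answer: 2761204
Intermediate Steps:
d = 3/10 (d = -(-21)/(5*14) = -⅕*(-3/2) = 3/10 ≈ 0.30000)
(-3*2*17 + 2782)*(1018 + d*((4 + 6*5) + 7)) = (-3*2*17 + 2782)*(1018 + 3*((4 + 6*5) + 7)/10) = (-6*17 + 2782)*(1018 + 3*((4 + 30) + 7)/10) = (-102 + 2782)*(1018 + 3*(34 + 7)/10) = 2680*(1018 + (3/10)*41) = 2680*(1018 + 123/10) = 2680*(10303/10) = 2761204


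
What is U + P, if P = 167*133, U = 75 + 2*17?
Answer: 22320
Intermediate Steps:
U = 109 (U = 75 + 34 = 109)
P = 22211
U + P = 109 + 22211 = 22320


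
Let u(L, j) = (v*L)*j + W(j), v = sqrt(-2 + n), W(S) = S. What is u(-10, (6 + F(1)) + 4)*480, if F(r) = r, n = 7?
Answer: 5280 - 52800*sqrt(5) ≈ -1.1278e+5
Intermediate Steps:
v = sqrt(5) (v = sqrt(-2 + 7) = sqrt(5) ≈ 2.2361)
u(L, j) = j + L*j*sqrt(5) (u(L, j) = (sqrt(5)*L)*j + j = (L*sqrt(5))*j + j = L*j*sqrt(5) + j = j + L*j*sqrt(5))
u(-10, (6 + F(1)) + 4)*480 = (((6 + 1) + 4)*(1 - 10*sqrt(5)))*480 = ((7 + 4)*(1 - 10*sqrt(5)))*480 = (11*(1 - 10*sqrt(5)))*480 = (11 - 110*sqrt(5))*480 = 5280 - 52800*sqrt(5)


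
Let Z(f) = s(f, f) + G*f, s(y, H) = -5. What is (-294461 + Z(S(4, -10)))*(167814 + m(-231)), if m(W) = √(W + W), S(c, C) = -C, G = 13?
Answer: -49393701504 - 294336*I*√462 ≈ -4.9394e+10 - 6.3265e+6*I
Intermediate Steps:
m(W) = √2*√W (m(W) = √(2*W) = √2*√W)
Z(f) = -5 + 13*f
(-294461 + Z(S(4, -10)))*(167814 + m(-231)) = (-294461 + (-5 + 13*(-1*(-10))))*(167814 + √2*√(-231)) = (-294461 + (-5 + 13*10))*(167814 + √2*(I*√231)) = (-294461 + (-5 + 130))*(167814 + I*√462) = (-294461 + 125)*(167814 + I*√462) = -294336*(167814 + I*√462) = -49393701504 - 294336*I*√462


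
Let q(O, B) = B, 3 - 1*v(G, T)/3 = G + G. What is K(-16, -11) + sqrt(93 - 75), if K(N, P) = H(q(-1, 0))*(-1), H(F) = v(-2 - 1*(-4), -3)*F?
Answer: 3*sqrt(2) ≈ 4.2426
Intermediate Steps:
v(G, T) = 9 - 6*G (v(G, T) = 9 - 3*(G + G) = 9 - 6*G)
H(F) = -3*F (H(F) = (9 - 6*(-2 - 1*(-4)))*F = (9 - 6*(-2 + 4))*F = (9 - 6*2)*F = (9 - 12)*F = -3*F)
K(N, P) = 0 (K(N, P) = -3*0*(-1) = 0*(-1) = 0)
K(-16, -11) + sqrt(93 - 75) = 0 + sqrt(93 - 75) = 0 + sqrt(18) = 0 + 3*sqrt(2) = 3*sqrt(2)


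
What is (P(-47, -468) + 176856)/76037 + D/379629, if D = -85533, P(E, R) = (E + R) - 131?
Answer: 20130251123/9621950091 ≈ 2.0921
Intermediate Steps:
P(E, R) = -131 + E + R
(P(-47, -468) + 176856)/76037 + D/379629 = ((-131 - 47 - 468) + 176856)/76037 - 85533/379629 = (-646 + 176856)*(1/76037) - 85533*1/379629 = 176210*(1/76037) - 28511/126543 = 176210/76037 - 28511/126543 = 20130251123/9621950091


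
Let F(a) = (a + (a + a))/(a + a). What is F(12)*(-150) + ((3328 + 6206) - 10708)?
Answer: -1399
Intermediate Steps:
F(a) = 3/2 (F(a) = (a + 2*a)/((2*a)) = (3*a)*(1/(2*a)) = 3/2)
F(12)*(-150) + ((3328 + 6206) - 10708) = (3/2)*(-150) + ((3328 + 6206) - 10708) = -225 + (9534 - 10708) = -225 - 1174 = -1399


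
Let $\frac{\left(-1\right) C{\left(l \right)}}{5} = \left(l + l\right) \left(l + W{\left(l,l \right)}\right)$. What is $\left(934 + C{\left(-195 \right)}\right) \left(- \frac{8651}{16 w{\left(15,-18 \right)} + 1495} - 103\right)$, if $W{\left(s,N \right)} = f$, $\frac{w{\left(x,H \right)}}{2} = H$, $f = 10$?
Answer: $\frac{37171871328}{919} \approx 4.0448 \cdot 10^{7}$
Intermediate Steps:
$w{\left(x,H \right)} = 2 H$
$W{\left(s,N \right)} = 10$
$C{\left(l \right)} = - 10 l \left(10 + l\right)$ ($C{\left(l \right)} = - 5 \left(l + l\right) \left(l + 10\right) = - 5 \cdot 2 l \left(10 + l\right) = - 10 l \left(10 + l\right)$)
$\left(934 + C{\left(-195 \right)}\right) \left(- \frac{8651}{16 w{\left(15,-18 \right)} + 1495} - 103\right) = \left(934 - - 1950 \left(10 - 195\right)\right) \left(- \frac{8651}{16 \cdot 2 \left(-18\right) + 1495} - 103\right) = \left(934 - \left(-1950\right) \left(-185\right)\right) \left(- \frac{8651}{16 \left(-36\right) + 1495} - 103\right) = \left(934 - 360750\right) \left(- \frac{8651}{-576 + 1495} - 103\right) = - 359816 \left(- \frac{8651}{919} - 103\right) = \left(-359816\right) \left(- \frac{103308}{919}\right) = \frac{37171871328}{919}$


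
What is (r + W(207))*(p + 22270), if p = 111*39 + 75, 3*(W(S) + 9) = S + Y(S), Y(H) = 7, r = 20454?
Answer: 1641758026/3 ≈ 5.4725e+8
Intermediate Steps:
W(S) = -20/3 + S/3 (W(S) = -9 + (S + 7)/3 = -9 + (7 + S)/3 = -9 + (7/3 + S/3) = -20/3 + S/3)
p = 4404 (p = 4329 + 75 = 4404)
(r + W(207))*(p + 22270) = (20454 + (-20/3 + (⅓)*207))*(4404 + 22270) = (20454 + (-20/3 + 69))*26674 = (20454 + 187/3)*26674 = (61549/3)*26674 = 1641758026/3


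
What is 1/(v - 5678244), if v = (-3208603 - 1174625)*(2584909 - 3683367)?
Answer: 1/4814786184180 ≈ 2.0769e-13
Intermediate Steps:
v = 4814791862424 (v = -4383228*(-1098458) = 4814791862424)
1/(v - 5678244) = 1/(4814791862424 - 5678244) = 1/4814786184180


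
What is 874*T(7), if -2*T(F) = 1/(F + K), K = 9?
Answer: -437/16 ≈ -27.313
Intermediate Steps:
T(F) = -1/(2*(9 + F)) (T(F) = -1/(2*(F + 9)) = -1/(2*(9 + F)))
874*T(7) = 874*(-1/(18 + 2*7)) = 874*(-1/(18 + 14)) = 874*(-1/32) = -437/16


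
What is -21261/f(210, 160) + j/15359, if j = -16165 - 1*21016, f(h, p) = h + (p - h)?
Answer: -332496659/2457440 ≈ -135.30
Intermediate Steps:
f(h, p) = p
j = -37181 (j = -16165 - 21016 = -37181)
-21261/f(210, 160) + j/15359 = -21261/160 - 37181/15359 = -332496659/2457440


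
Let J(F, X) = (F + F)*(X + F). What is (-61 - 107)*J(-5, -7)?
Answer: -20160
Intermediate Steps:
J(F, X) = 2*F*(F + X) (J(F, X) = (2*F)*(F + X) = 2*F*(F + X))
(-61 - 107)*J(-5, -7) = (-61 - 107)*(2*(-5)*(-5 - 7)) = -336*(-5)*(-12) = -168*120 = -20160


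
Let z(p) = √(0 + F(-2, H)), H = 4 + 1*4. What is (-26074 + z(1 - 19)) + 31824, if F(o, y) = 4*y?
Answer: 5750 + 4*√2 ≈ 5755.7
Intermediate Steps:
H = 8 (H = 4 + 4 = 8)
z(p) = 4*√2 (z(p) = √(0 + 4*8) = √(0 + 32) = √32 = 4*√2)
(-26074 + z(1 - 19)) + 31824 = (-26074 + 4*√2) + 31824 = 5750 + 4*√2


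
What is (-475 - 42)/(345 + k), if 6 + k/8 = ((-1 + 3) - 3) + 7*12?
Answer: -517/961 ≈ -0.53798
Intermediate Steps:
k = 616 (k = -48 + 8*(((-1 + 3) - 3) + 7*12) = -48 + 8*((2 - 3) + 84) = -48 + 8*(-1 + 84) = -48 + 8*83 = -48 + 664 = 616)
(-475 - 42)/(345 + k) = (-475 - 42)/(345 + 616) = -517/961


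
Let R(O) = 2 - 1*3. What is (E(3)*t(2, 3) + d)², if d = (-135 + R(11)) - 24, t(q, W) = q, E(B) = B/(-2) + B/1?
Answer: 24649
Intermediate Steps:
R(O) = -1 (R(O) = 2 - 3 = -1)
E(B) = B/2 (E(B) = B*(-½) + B*1 = -B/2 + B = B/2)
d = -160 (d = (-135 - 1) - 24 = -136 - 24 = -160)
(E(3)*t(2, 3) + d)² = (((½)*3)*2 - 160)² = ((3/2)*2 - 160)² = (3 - 160)² = (-157)² = 24649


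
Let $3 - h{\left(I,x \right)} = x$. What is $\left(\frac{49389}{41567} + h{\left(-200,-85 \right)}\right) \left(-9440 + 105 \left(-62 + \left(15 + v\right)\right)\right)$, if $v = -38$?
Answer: $- \frac{68084289025}{41567} \approx -1.6379 \cdot 10^{6}$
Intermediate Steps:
$h{\left(I,x \right)} = 3 - x$
$\left(\frac{49389}{41567} + h{\left(-200,-85 \right)}\right) \left(-9440 + 105 \left(-62 + \left(15 + v\right)\right)\right) = \left(\frac{49389}{41567} + \left(3 - -85\right)\right) \left(-9440 + 105 \left(-62 + \left(15 - 38\right)\right)\right) = \left(49389 \cdot \frac{1}{41567} + \left(3 + 85\right)\right) \left(-9440 + 105 \left(-62 - 23\right)\right) = \left(\frac{49389}{41567} + 88\right) \left(-9440 + 105 \left(-85\right)\right) = \frac{3707285 \left(-9440 - 8925\right)}{41567} = \frac{3707285}{41567} \left(-18365\right) = - \frac{68084289025}{41567}$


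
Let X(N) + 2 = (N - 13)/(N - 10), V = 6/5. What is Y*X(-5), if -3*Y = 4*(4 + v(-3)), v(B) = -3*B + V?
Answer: 1136/75 ≈ 15.147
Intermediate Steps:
V = 6/5 (V = 6*(⅕) = 6/5 ≈ 1.2000)
v(B) = 6/5 - 3*B (v(B) = -3*B + 6/5 = 6/5 - 3*B)
Y = -284/15 (Y = -4*(4 + (6/5 - 3*(-3)))/3 = -4*(4 + (6/5 + 9))/3 = -4*(4 + 51/5)/3 = -4*71/(3*5) = -⅓*284/5 = -284/15 ≈ -18.933)
X(N) = -2 + (-13 + N)/(-10 + N) (X(N) = -2 + (N - 13)/(N - 10) = -2 + (-13 + N)/(-10 + N))
Y*X(-5) = -284*(7 - 1*(-5))/(15*(-10 - 5)) = -284*(7 + 5)/(15*(-15)) = -(-284)*12/225 = -284/15*(-⅘) = 1136/75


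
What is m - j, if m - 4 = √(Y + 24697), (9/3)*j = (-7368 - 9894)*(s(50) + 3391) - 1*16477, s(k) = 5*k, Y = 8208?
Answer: 62867431/3 + √32905 ≈ 2.0956e+7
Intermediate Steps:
j = -62867419/3 (j = ((-7368 - 9894)*(5*50 + 3391) - 1*16477)/3 = (-17262*(250 + 3391) - 16477)/3 = (-17262*3641 - 16477)/3 = (-62850942 - 16477)/3 = (⅓)*(-62867419) = -62867419/3 ≈ -2.0956e+7)
m = 4 + √32905 (m = 4 + √(8208 + 24697) = 4 + √32905 ≈ 185.40)
m - j = (4 + √32905) - 1*(-62867419/3) = (4 + √32905) + 62867419/3 = 62867431/3 + √32905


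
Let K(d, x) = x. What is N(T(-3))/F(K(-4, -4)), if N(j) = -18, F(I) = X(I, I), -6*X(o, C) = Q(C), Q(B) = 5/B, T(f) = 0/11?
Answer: -432/5 ≈ -86.400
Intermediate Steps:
T(f) = 0 (T(f) = 0*(1/11) = 0)
X(o, C) = -5/(6*C)
F(I) = -5/(6*I)
N(T(-3))/F(K(-4, -4)) = -18/((-⅚/(-4))) = -18/((-⅚*(-¼))) = -18/5/24 = -18*24/5 = -432/5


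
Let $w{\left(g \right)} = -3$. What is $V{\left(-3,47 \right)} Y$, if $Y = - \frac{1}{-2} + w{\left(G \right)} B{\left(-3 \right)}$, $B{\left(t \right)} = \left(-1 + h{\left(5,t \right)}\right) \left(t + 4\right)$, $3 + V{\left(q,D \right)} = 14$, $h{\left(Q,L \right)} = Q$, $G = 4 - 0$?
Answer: $- \frac{253}{2} \approx -126.5$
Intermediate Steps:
$G = 4$ ($G = 4 + 0 = 4$)
$V{\left(q,D \right)} = 11$ ($V{\left(q,D \right)} = -3 + 14 = 11$)
$B{\left(t \right)} = 16 + 4 t$ ($B{\left(t \right)} = \left(-1 + 5\right) \left(t + 4\right) = 4 \left(4 + t\right) = 16 + 4 t$)
$Y = - \frac{23}{2}$ ($Y = - \frac{1}{-2} - 3 \left(16 + 4 \left(-3\right)\right) = \left(-1\right) \left(- \frac{1}{2}\right) - 3 \left(16 - 12\right) = \frac{1}{2} - 12 = - \frac{23}{2} \approx -11.5$)
$V{\left(-3,47 \right)} Y = 11 \left(- \frac{23}{2}\right) = - \frac{253}{2}$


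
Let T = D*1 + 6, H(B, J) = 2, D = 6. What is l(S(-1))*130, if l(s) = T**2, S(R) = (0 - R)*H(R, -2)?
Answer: 18720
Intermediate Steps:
S(R) = -2*R (S(R) = (0 - R)*2 = -R*2 = -2*R)
T = 12 (T = 6*1 + 6 = 6 + 6 = 12)
l(s) = 144 (l(s) = 12**2 = 144)
l(S(-1))*130 = 144*130 = 18720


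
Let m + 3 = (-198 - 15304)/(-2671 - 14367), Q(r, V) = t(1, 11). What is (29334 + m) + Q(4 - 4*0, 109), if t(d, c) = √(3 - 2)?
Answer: 249887059/8519 ≈ 29333.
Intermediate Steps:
t(d, c) = 1 (t(d, c) = √1 = 1)
Q(r, V) = 1
m = -17806/8519 (m = -3 + (-198 - 15304)/(-2671 - 14367) = -3 - 15502/(-17038) = -3 - 15502*(-1/17038) = -3 + 7751/8519 = -17806/8519 ≈ -2.0902)
(29334 + m) + Q(4 - 4*0, 109) = (29334 - 17806/8519) + 1 = 249878540/8519 + 1 = 249887059/8519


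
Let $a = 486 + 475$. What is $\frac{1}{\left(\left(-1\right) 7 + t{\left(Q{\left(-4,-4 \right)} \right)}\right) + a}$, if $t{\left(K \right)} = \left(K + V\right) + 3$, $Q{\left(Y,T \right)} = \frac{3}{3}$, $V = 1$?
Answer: $\frac{1}{959} \approx 0.0010428$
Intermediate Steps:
$Q{\left(Y,T \right)} = 1$ ($Q{\left(Y,T \right)} = 3 \cdot \frac{1}{3} = 1$)
$t{\left(K \right)} = 4 + K$ ($t{\left(K \right)} = \left(K + 1\right) + 3 = \left(1 + K\right) + 3 = 4 + K$)
$a = 961$
$\frac{1}{\left(\left(-1\right) 7 + t{\left(Q{\left(-4,-4 \right)} \right)}\right) + a} = \frac{1}{\left(\left(-1\right) 7 + \left(4 + 1\right)\right) + 961} = \frac{1}{\left(-7 + 5\right) + 961} = \frac{1}{-2 + 961} = \frac{1}{959}$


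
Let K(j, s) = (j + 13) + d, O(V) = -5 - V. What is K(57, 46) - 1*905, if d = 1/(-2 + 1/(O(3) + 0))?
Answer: -14203/17 ≈ -835.47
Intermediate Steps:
d = -8/17 (d = 1/(-2 + 1/((-5 - 1*3) + 0)) = 1/(-2 + 1/((-5 - 3) + 0)) = 1/(-2 + 1/(-8 + 0)) = 1/(-2 + 1/(-8)) = 1/(-2 - ⅛) = 1/(-17/8) = -8/17 ≈ -0.47059)
K(j, s) = 213/17 + j (K(j, s) = (j + 13) - 8/17 = (13 + j) - 8/17 = 213/17 + j)
K(57, 46) - 1*905 = (213/17 + 57) - 1*905 = 1182/17 - 905 = -14203/17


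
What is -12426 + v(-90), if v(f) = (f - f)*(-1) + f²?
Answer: -4326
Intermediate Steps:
v(f) = f² (v(f) = 0*(-1) + f² = 0 + f² = f²)
-12426 + v(-90) = -12426 + (-90)² = -12426 + 8100 = -4326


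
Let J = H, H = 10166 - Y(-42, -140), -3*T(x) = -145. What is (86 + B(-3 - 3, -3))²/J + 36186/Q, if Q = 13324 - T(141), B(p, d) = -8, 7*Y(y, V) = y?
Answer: 336639861/101280061 ≈ 3.3239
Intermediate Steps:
Y(y, V) = y/7
T(x) = 145/3 (T(x) = -⅓*(-145) = 145/3)
Q = 39827/3 (Q = 13324 - 1*145/3 = 13324 - 145/3 = 39827/3 ≈ 13276.)
H = 10172 (H = 10166 - (-42)/7 = 10166 - 1*(-6) = 10166 + 6 = 10172)
J = 10172
(86 + B(-3 - 3, -3))²/J + 36186/Q = (86 - 8)²/10172 + 36186/(39827/3) = 78²*(1/10172) + 36186*(3/39827) = 6084*(1/10172) + 108558/39827 = 1521/2543 + 108558/39827 = 336639861/101280061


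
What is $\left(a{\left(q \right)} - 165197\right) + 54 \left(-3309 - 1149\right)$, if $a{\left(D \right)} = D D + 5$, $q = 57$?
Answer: $-402675$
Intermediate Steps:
$a{\left(D \right)} = 5 + D^{2}$ ($a{\left(D \right)} = D^{2} + 5 = 5 + D^{2}$)
$\left(a{\left(q \right)} - 165197\right) + 54 \left(-3309 - 1149\right) = \left(\left(5 + 57^{2}\right) - 165197\right) + 54 \left(-3309 - 1149\right) = \left(\left(5 + 3249\right) - 165197\right) + 54 \left(-4458\right) = \left(3254 - 165197\right) - 240732 = -161943 - 240732 = -402675$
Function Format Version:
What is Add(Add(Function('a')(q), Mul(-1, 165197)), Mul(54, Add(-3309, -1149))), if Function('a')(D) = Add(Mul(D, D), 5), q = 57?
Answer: -402675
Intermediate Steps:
Function('a')(D) = Add(5, Pow(D, 2)) (Function('a')(D) = Add(Pow(D, 2), 5) = Add(5, Pow(D, 2)))
Add(Add(Function('a')(q), Mul(-1, 165197)), Mul(54, Add(-3309, -1149))) = Add(Add(Add(5, Pow(57, 2)), Mul(-1, 165197)), Mul(54, Add(-3309, -1149))) = Add(Add(Add(5, 3249), -165197), Mul(54, -4458)) = Add(Add(3254, -165197), -240732) = Add(-161943, -240732) = -402675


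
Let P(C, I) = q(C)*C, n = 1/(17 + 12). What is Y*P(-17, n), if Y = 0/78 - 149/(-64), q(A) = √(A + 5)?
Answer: -2533*I*√3/32 ≈ -137.1*I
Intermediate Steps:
q(A) = √(5 + A)
n = 1/29 ≈ 0.034483
P(C, I) = C*√(5 + C) (P(C, I) = √(5 + C)*C = C*√(5 + C))
Y = 149/64 (Y = 0*(1/78) - 149*(-1/64) = 0 + 149/64 = 149/64 ≈ 2.3281)
Y*P(-17, n) = 149*(-17*√(5 - 17))/64 = 149*(-34*I*√3)/64 = -2533*I*√3/32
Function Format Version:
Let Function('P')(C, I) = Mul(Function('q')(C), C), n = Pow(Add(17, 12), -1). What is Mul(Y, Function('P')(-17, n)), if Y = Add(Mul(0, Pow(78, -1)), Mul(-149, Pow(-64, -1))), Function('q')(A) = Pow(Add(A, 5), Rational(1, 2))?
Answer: Mul(Rational(-2533, 32), I, Pow(3, Rational(1, 2))) ≈ Mul(-137.10, I)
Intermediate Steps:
Function('q')(A) = Pow(Add(5, A), Rational(1, 2))
n = Rational(1, 29) (n = Pow(29, -1) = Rational(1, 29) ≈ 0.034483)
Function('P')(C, I) = Mul(C, Pow(Add(5, C), Rational(1, 2))) (Function('P')(C, I) = Mul(Pow(Add(5, C), Rational(1, 2)), C) = Mul(C, Pow(Add(5, C), Rational(1, 2))))
Y = Rational(149, 64) (Y = Add(Mul(0, Rational(1, 78)), Mul(-149, Rational(-1, 64))) = Add(0, Rational(149, 64)) = Rational(149, 64) ≈ 2.3281)
Mul(Y, Function('P')(-17, n)) = Mul(Rational(149, 64), Mul(-17, Pow(Add(5, -17), Rational(1, 2)))) = Mul(Rational(149, 64), Mul(-17, Pow(-12, Rational(1, 2)))) = Mul(Rational(149, 64), Mul(-17, Mul(2, I, Pow(3, Rational(1, 2))))) = Mul(Rational(149, 64), Mul(-34, I, Pow(3, Rational(1, 2)))) = Mul(Rational(-2533, 32), I, Pow(3, Rational(1, 2)))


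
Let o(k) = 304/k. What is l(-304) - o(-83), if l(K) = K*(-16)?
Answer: 404016/83 ≈ 4867.7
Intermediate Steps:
l(K) = -16*K
l(-304) - o(-83) = -16*(-304) - 304/(-83) = 4864 - 304*(-1)/83 = 4864 - 1*(-304/83) = 4864 + 304/83 = 404016/83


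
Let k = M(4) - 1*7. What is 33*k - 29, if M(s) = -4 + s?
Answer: -260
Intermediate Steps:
k = -7 (k = (-4 + 4) - 1*7 = 0 - 7 = -7)
33*k - 29 = 33*(-7) - 29 = -231 - 29 = -260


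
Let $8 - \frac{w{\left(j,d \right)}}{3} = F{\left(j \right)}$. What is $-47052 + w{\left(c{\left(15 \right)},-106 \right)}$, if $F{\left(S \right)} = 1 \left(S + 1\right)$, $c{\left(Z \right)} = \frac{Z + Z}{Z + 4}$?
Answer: $- \frac{893679}{19} \approx -47036.0$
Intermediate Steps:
$c{\left(Z \right)} = \frac{2 Z}{4 + Z}$
$F{\left(S \right)} = 1 + S$ ($F{\left(S \right)} = 1 \left(1 + S\right) = 1 + S$)
$w{\left(j,d \right)} = 21 - 3 j$ ($w{\left(j,d \right)} = 24 - 3 \left(1 + j\right) = 24 - \left(3 + 3 j\right) = 21 - 3 j$)
$-47052 + w{\left(c{\left(15 \right)},-106 \right)} = -47052 + \left(21 - 3 \cdot 2 \cdot 15 \frac{1}{4 + 15}\right) = -47052 + \left(21 - 3 \cdot 2 \cdot 15 \cdot \frac{1}{19}\right) = -47052 + \left(21 - \frac{90}{19}\right) = -47052 + \frac{309}{19} = - \frac{893679}{19}$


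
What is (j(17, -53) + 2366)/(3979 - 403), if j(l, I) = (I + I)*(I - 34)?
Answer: 2897/894 ≈ 3.2405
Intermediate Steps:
j(l, I) = 2*I*(-34 + I) (j(l, I) = (2*I)*(-34 + I) = 2*I*(-34 + I))
(j(17, -53) + 2366)/(3979 - 403) = (2*(-53)*(-34 - 53) + 2366)/(3979 - 403) = (2*(-53)*(-87) + 2366)/3576 = (9222 + 2366)*(1/3576) = 11588*(1/3576) = 2897/894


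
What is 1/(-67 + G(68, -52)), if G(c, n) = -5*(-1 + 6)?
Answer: -1/92 ≈ -0.010870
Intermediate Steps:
G(c, n) = -25 (G(c, n) = -5*5 = -25)
1/(-67 + G(68, -52)) = 1/(-67 - 25) = 1/(-92) = -1/92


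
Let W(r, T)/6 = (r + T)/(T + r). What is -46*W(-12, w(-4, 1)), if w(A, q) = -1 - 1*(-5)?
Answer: -276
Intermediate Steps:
w(A, q) = 4 (w(A, q) = -1 + 5 = 4)
W(r, T) = 6 (W(r, T) = 6*((r + T)/(T + r)) = 6*((T + r)/(T + r)) = 6*1 = 6)
-46*W(-12, w(-4, 1)) = -46*6 = -276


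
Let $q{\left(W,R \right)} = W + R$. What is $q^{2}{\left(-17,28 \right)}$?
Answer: $121$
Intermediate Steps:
$q{\left(W,R \right)} = R + W$
$q^{2}{\left(-17,28 \right)} = \left(28 - 17\right)^{2} = 11^{2} = 121$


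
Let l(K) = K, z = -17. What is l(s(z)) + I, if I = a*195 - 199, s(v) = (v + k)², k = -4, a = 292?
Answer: 57182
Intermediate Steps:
s(v) = (-4 + v)² (s(v) = (v - 4)² = (-4 + v)²)
I = 56741 (I = 292*195 - 199 = 56940 - 199 = 56741)
l(s(z)) + I = (-4 - 17)² + 56741 = (-21)² + 56741 = 441 + 56741 = 57182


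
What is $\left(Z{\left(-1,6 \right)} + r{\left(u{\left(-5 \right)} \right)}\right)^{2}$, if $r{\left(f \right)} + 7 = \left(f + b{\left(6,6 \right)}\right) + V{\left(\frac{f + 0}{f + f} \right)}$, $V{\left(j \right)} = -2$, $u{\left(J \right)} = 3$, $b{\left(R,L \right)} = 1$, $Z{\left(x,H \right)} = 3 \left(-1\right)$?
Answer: $64$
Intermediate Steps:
$Z{\left(x,H \right)} = -3$
$r{\left(f \right)} = -8 + f$ ($r{\left(f \right)} = -7 + \left(\left(f + 1\right) - 2\right) = -7 + \left(\left(1 + f\right) - 2\right) = -7 + \left(-1 + f\right) = -8 + f$)
$\left(Z{\left(-1,6 \right)} + r{\left(u{\left(-5 \right)} \right)}\right)^{2} = \left(-3 + \left(-8 + 3\right)\right)^{2} = \left(-3 - 5\right)^{2} = \left(-8\right)^{2} = 64$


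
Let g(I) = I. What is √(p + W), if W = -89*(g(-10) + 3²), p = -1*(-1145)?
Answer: √1234 ≈ 35.128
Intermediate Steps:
p = 1145
W = 89 (W = -89*(-10 + 3²) = -89*(-10 + 9) = -89*(-1) = 89)
√(p + W) = √(1145 + 89) = √1234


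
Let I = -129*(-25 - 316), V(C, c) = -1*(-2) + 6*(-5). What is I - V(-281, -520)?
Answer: 44017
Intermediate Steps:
V(C, c) = -28 (V(C, c) = 2 - 30 = -28)
I = 43989 (I = -129*(-341) = 43989)
I - V(-281, -520) = 43989 - 1*(-28) = 43989 + 28 = 44017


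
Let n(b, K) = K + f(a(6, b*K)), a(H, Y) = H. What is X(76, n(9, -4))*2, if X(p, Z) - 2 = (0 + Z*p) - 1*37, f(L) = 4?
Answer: -70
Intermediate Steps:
n(b, K) = 4 + K (n(b, K) = K + 4 = 4 + K)
X(p, Z) = -35 + Z*p (X(p, Z) = 2 + ((0 + Z*p) - 1*37) = 2 + (Z*p - 37) = 2 + (-37 + Z*p) = -35 + Z*p)
X(76, n(9, -4))*2 = (-35 + (4 - 4)*76)*2 = (-35 + 0*76)*2 = (-35 + 0)*2 = -35*2 = -70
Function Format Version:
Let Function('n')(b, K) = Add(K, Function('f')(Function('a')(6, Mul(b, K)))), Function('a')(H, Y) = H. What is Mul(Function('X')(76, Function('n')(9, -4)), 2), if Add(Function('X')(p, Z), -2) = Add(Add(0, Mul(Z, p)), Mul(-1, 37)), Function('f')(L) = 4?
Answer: -70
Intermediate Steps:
Function('n')(b, K) = Add(4, K) (Function('n')(b, K) = Add(K, 4) = Add(4, K))
Function('X')(p, Z) = Add(-35, Mul(Z, p)) (Function('X')(p, Z) = Add(2, Add(Add(0, Mul(Z, p)), Mul(-1, 37))) = Add(2, Add(Mul(Z, p), -37)) = Add(2, Add(-37, Mul(Z, p))) = Add(-35, Mul(Z, p)))
Mul(Function('X')(76, Function('n')(9, -4)), 2) = Mul(Add(-35, Mul(Add(4, -4), 76)), 2) = Mul(Add(-35, Mul(0, 76)), 2) = Mul(Add(-35, 0), 2) = Mul(-35, 2) = -70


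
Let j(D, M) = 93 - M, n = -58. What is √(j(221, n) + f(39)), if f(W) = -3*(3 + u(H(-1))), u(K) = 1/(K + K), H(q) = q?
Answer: √574/2 ≈ 11.979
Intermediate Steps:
u(K) = 1/(2*K)
f(W) = -15/2 (f(W) = -3*(3 + (½)/(-1)) = -3*(3 + (½)*(-1)) = -3*(3 - ½) = -3*5/2 = -15/2)
√(j(221, n) + f(39)) = √((93 - 1*(-58)) - 15/2) = √((93 + 58) - 15/2) = √(151 - 15/2) = √(287/2) = √574/2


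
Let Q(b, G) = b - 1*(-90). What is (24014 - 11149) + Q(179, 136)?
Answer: 13134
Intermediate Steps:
Q(b, G) = 90 + b (Q(b, G) = b + 90 = 90 + b)
(24014 - 11149) + Q(179, 136) = (24014 - 11149) + (90 + 179) = 12865 + 269 = 13134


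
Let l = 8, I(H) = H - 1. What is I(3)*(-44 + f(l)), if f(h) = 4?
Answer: -80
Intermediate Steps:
I(H) = -1 + H
I(3)*(-44 + f(l)) = (-1 + 3)*(-44 + 4) = 2*(-40) = -80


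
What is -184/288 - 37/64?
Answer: -701/576 ≈ -1.2170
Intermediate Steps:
-184/288 - 37/64 = -184*1/288 - 37*1/64 = -23/36 - 37/64 = -701/576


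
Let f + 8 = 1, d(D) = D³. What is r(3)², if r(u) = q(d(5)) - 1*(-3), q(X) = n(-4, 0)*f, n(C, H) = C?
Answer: 961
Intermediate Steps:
f = -7 (f = -8 + 1 = -7)
q(X) = 28 (q(X) = -4*(-7) = 28)
r(u) = 31 (r(u) = 28 - 1*(-3) = 28 + 3 = 31)
r(3)² = 31² = 961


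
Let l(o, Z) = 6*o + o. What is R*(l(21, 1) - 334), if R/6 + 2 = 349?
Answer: -389334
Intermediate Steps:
l(o, Z) = 7*o
R = 2082 (R = -12 + 6*349 = -12 + 2094 = 2082)
R*(l(21, 1) - 334) = 2082*(7*21 - 334) = 2082*(147 - 334) = 2082*(-187) = -389334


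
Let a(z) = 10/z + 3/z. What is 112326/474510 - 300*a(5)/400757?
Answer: 7440885497/31693867345 ≈ 0.23477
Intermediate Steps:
a(z) = 13/z
112326/474510 - 300*a(5)/400757 = 112326/474510 - 3900/5/400757 = 112326*(1/474510) - 3900/5*(1/400757) = 18721/79085 - 300*13/5*(1/400757) = 18721/79085 - 780*1/400757 = 18721/79085 - 780/400757 = 7440885497/31693867345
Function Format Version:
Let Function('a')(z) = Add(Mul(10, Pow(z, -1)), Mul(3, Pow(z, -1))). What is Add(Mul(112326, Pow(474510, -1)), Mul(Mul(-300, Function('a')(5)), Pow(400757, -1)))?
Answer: Rational(7440885497, 31693867345) ≈ 0.23477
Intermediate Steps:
Function('a')(z) = Mul(13, Pow(z, -1))
Add(Mul(112326, Pow(474510, -1)), Mul(Mul(-300, Function('a')(5)), Pow(400757, -1))) = Add(Mul(112326, Pow(474510, -1)), Mul(Mul(-300, Mul(13, Pow(5, -1))), Pow(400757, -1))) = Add(Mul(112326, Rational(1, 474510)), Mul(Mul(-300, Mul(13, Rational(1, 5))), Rational(1, 400757))) = Add(Rational(18721, 79085), Mul(Mul(-300, Rational(13, 5)), Rational(1, 400757))) = Add(Rational(18721, 79085), Mul(-780, Rational(1, 400757))) = Add(Rational(18721, 79085), Rational(-780, 400757)) = Rational(7440885497, 31693867345)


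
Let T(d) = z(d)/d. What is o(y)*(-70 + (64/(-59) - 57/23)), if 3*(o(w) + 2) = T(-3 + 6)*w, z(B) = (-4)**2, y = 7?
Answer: -3127850/4071 ≈ -768.32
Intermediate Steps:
z(B) = 16
T(d) = 16/d
o(w) = -2 + 16*w/9 (o(w) = -2 + ((16/(-3 + 6))*w)/3 = -2 + ((16/3)*w)/3 = -2 + ((16*(1/3))*w)/3 = -2 + (16*w/3)/3 = -2 + 16*w/9)
o(y)*(-70 + (64/(-59) - 57/23)) = (-2 + (16/9)*7)*(-70 + (64/(-59) - 57/23)) = (-2 + 112/9)*(-70 + (64*(-1/59) - 57*1/23)) = 94*(-70 + (-64/59 - 57/23))/9 = 94*(-70 - 4835/1357)/9 = (94/9)*(-99825/1357) = -3127850/4071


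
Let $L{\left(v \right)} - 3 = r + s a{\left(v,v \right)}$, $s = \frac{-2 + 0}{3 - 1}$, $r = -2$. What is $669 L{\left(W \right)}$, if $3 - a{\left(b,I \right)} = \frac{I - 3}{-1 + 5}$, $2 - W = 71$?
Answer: $-13380$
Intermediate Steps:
$W = -69$ ($W = 2 - 71 = -69$)
$a{\left(b,I \right)} = \frac{15}{4} - \frac{I}{4}$ ($a{\left(b,I \right)} = 3 - \frac{I - 3}{-1 + 5} = 3 - \frac{-3 + I}{4} = 3 - \left(-3 + I\right) \frac{1}{4} = 3 - \left(- \frac{3}{4} + \frac{I}{4}\right) = \frac{15}{4} - \frac{I}{4}$)
$s = -1$ ($s = - \frac{2}{2} = \left(-2\right) \frac{1}{2} = -1$)
$L{\left(v \right)} = - \frac{11}{4} + \frac{v}{4}$ ($L{\left(v \right)} = 3 - \left(\frac{23}{4} - \frac{v}{4}\right) = 3 + \left(-2 + \left(- \frac{15}{4} + \frac{v}{4}\right)\right) = 3 + \left(- \frac{23}{4} + \frac{v}{4}\right) = - \frac{11}{4} + \frac{v}{4}$)
$669 L{\left(W \right)} = 669 \left(- \frac{11}{4} + \frac{1}{4} \left(-69\right)\right) = 669 \left(- \frac{11}{4} - \frac{69}{4}\right) = 669 \left(-20\right) = -13380$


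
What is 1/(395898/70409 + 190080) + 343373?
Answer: 4595614480548923/13383738618 ≈ 3.4337e+5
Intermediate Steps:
1/(395898/70409 + 190080) + 343373 = 1/(13383738618/70409) + 343373 = 70409/13383738618 + 343373 = 4595614480548923/13383738618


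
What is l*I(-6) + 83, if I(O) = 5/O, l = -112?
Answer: 529/3 ≈ 176.33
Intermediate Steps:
l*I(-6) + 83 = -560/(-6) + 83 = -560*(-1)/6 + 83 = -112*(-⅚) + 83 = 280/3 + 83 = 529/3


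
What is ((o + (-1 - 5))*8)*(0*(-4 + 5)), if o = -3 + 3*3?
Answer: 0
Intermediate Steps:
o = 6 (o = -3 + 9 = 6)
((o + (-1 - 5))*8)*(0*(-4 + 5)) = ((6 + (-1 - 5))*8)*(0*(-4 + 5)) = ((6 - 6)*8)*(0*1) = (0*8)*0 = 0*0 = 0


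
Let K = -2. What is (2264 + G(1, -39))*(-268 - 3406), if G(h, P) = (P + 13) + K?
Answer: -8215064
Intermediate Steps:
G(h, P) = 11 + P (G(h, P) = (P + 13) - 2 = (13 + P) - 2 = 11 + P)
(2264 + G(1, -39))*(-268 - 3406) = (2264 + (11 - 39))*(-268 - 3406) = (2264 - 28)*(-3674) = 2236*(-3674) = -8215064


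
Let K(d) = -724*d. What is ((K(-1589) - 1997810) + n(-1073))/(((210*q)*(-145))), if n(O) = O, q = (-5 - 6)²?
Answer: 848447/3684450 ≈ 0.23028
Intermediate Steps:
q = 121 (q = (-11)² = 121)
((K(-1589) - 1997810) + n(-1073))/(((210*q)*(-145))) = ((-724*(-1589) - 1997810) - 1073)/(((210*121)*(-145))) = ((1150436 - 1997810) - 1073)/((25410*(-145))) = (-847374 - 1073)/(-3684450) = -848447*(-1/3684450) = 848447/3684450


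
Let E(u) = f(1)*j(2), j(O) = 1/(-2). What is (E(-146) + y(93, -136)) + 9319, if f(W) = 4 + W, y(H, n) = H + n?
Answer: 18547/2 ≈ 9273.5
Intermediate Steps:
j(O) = -1/2
E(u) = -5/2 (E(u) = (4 + 1)*(-1/2) = 5*(-1/2) = -5/2)
(E(-146) + y(93, -136)) + 9319 = (-5/2 + (93 - 136)) + 9319 = (-5/2 - 43) + 9319 = -91/2 + 9319 = 18547/2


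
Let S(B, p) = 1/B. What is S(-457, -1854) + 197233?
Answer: 90135480/457 ≈ 1.9723e+5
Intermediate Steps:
S(-457, -1854) + 197233 = 1/(-457) + 197233 = -1/457 + 197233 = 90135480/457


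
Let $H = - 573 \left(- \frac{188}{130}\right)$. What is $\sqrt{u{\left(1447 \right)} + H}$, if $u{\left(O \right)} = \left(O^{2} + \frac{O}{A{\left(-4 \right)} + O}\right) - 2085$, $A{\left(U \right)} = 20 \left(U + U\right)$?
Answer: $\frac{\sqrt{9627892211795}}{2145} \approx 1446.6$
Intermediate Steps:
$A{\left(U \right)} = 40 U$ ($A{\left(U \right)} = 20 \cdot 2 U = 40 U$)
$H = \frac{53862}{65}$ ($H = - 573 \left(\left(-188\right) \frac{1}{130}\right) = \left(-573\right) \left(- \frac{94}{65}\right) = \frac{53862}{65} \approx 828.65$)
$u{\left(O \right)} = -2085 + O^{2} + \frac{O}{-160 + O}$ ($u{\left(O \right)} = \left(O^{2} + \frac{O}{40 \left(-4\right) + O}\right) - 2085 = \left(O^{2} + \frac{O}{-160 + O}\right) - 2085 = -2085 + O^{2} + \frac{O}{-160 + O}$)
$\sqrt{u{\left(1447 \right)} + H} = \sqrt{\frac{333600 + 1447^{3} - 3015548 - 160 \cdot 1447^{2}}{-160 + 1447} + \frac{53862}{65}} = \sqrt{\frac{333600 + 3029741623 - 3015548 - 335009440}{1287} + \frac{53862}{65}} = \sqrt{\frac{1}{1287} \cdot 2692050235 + \frac{53862}{65}} = \sqrt{\frac{2692050235}{1287} + \frac{53862}{65}} = \sqrt{\frac{13465583513}{6435}} = \frac{\sqrt{9627892211795}}{2145}$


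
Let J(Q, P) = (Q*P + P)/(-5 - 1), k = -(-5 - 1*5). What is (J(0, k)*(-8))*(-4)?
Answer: -160/3 ≈ -53.333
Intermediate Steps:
k = 10 (k = -(-5 - 5) = -1*(-10) = 10)
J(Q, P) = -P/6 - P*Q/6 (J(Q, P) = (P*Q + P)/(-6) = (P + P*Q)*(-⅙) = -P/6 - P*Q/6)
(J(0, k)*(-8))*(-4) = (-⅙*10*(1 + 0)*(-8))*(-4) = (-⅙*10*1*(-8))*(-4) = -5/3*(-8)*(-4) = (40/3)*(-4) = -160/3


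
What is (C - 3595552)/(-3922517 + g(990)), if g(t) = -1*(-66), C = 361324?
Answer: 3234228/3922451 ≈ 0.82454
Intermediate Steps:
g(t) = 66
(C - 3595552)/(-3922517 + g(990)) = (361324 - 3595552)/(-3922517 + 66) = -3234228/(-3922451) = -3234228*(-1/3922451) = 3234228/3922451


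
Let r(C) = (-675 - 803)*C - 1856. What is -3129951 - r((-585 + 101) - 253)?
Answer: -4217381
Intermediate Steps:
r(C) = -1856 - 1478*C (r(C) = -1478*C - 1856 = -1856 - 1478*C)
-3129951 - r((-585 + 101) - 253) = -3129951 - (-1856 - 1478*((-585 + 101) - 253)) = -3129951 - (-1856 - 1478*(-484 - 253)) = -3129951 - (-1856 - 1478*(-737)) = -3129951 - (-1856 + 1089286) = -3129951 - 1*1087430 = -3129951 - 1087430 = -4217381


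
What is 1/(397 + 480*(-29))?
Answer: -1/13523 ≈ -7.3948e-5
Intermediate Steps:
1/(397 + 480*(-29)) = 1/(397 - 13920) = 1/(-13523) = -1/13523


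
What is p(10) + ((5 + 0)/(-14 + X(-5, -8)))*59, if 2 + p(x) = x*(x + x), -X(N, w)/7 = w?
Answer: 8611/42 ≈ 205.02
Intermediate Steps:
X(N, w) = -7*w
p(x) = -2 + 2*x**2 (p(x) = -2 + x*(x + x) = -2 + x*(2*x) = -2 + 2*x**2)
p(10) + ((5 + 0)/(-14 + X(-5, -8)))*59 = (-2 + 2*10**2) + ((5 + 0)/(-14 - 7*(-8)))*59 = (-2 + 2*100) + (5/(-14 + 56))*59 = (-2 + 200) + (5/42)*59 = 198 + (5*(1/42))*59 = 198 + (5/42)*59 = 198 + 295/42 = 8611/42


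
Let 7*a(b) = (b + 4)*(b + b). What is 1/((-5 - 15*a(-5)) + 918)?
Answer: 7/6241 ≈ 0.0011216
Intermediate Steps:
a(b) = 2*b*(4 + b)/7 (a(b) = ((b + 4)*(b + b))/7 = ((4 + b)*(2*b))/7 = (2*b*(4 + b))/7 = 2*b*(4 + b)/7)
1/((-5 - 15*a(-5)) + 918) = 1/((-5 - 30*(-5)*(4 - 5)/7) + 918) = 1/((-5 - 30*(-5)*(-1)/7) + 918) = 1/((-5 - 15*10/7) + 918) = 1/((-5 - 150/7) + 918) = 1/(-185/7 + 918) = 1/(6241/7) = 7/6241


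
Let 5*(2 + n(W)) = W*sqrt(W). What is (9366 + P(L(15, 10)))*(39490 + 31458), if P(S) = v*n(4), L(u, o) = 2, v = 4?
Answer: 3321927256/5 ≈ 6.6439e+8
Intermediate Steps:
n(W) = -2 + W**(3/2)/5 (n(W) = -2 + (W*sqrt(W))/5 = -2 + W**(3/2)/5)
P(S) = -8/5 (P(S) = 4*(-2 + 4**(3/2)/5) = 4*(-2 + (1/5)*8) = 4*(-2 + 8/5) = 4*(-2/5) = -8/5)
(9366 + P(L(15, 10)))*(39490 + 31458) = (9366 - 8/5)*(39490 + 31458) = (46822/5)*70948 = 3321927256/5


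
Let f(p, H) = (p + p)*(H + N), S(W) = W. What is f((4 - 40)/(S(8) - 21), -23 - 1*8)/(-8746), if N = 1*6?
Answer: 900/56849 ≈ 0.015831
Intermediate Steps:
N = 6
f(p, H) = 2*p*(6 + H) (f(p, H) = (p + p)*(H + 6) = (2*p)*(6 + H) = 2*p*(6 + H))
f((4 - 40)/(S(8) - 21), -23 - 1*8)/(-8746) = (2*((4 - 40)/(8 - 21))*(6 + (-23 - 1*8)))/(-8746) = (2*(-36/(-13))*(6 + (-23 - 8)))*(-1/8746) = (2*(-36*(-1/13))*(6 - 31))*(-1/8746) = (2*(36/13)*(-25))*(-1/8746) = -1800/13*(-1/8746) = 900/56849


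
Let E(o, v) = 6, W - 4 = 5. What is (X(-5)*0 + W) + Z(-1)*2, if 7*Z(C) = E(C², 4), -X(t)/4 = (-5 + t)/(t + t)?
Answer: 75/7 ≈ 10.714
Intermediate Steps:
W = 9 (W = 4 + 5 = 9)
X(t) = -2*(-5 + t)/t (X(t) = -4*(-5 + t)/(t + t) = -4*(-5 + t)/(2*t) = -4*(-5 + t)*1/(2*t) = -2*(-5 + t)/t)
Z(C) = 6/7 (Z(C) = (⅐)*6 = 6/7)
(X(-5)*0 + W) + Z(-1)*2 = ((-2 + 10/(-5))*0 + 9) + (6/7)*2 = ((-2 + 10*(-⅕))*0 + 9) + 12/7 = ((-2 - 2)*0 + 9) + 12/7 = (-4*0 + 9) + 12/7 = (0 + 9) + 12/7 = 9 + 12/7 = 75/7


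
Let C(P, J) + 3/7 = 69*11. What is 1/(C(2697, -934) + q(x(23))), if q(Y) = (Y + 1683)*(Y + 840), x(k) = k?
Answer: 7/10311256 ≈ 6.7887e-7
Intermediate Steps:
C(P, J) = 5310/7 (C(P, J) = -3/7 + 69*11 = -3/7 + 759 = 5310/7)
q(Y) = (840 + Y)*(1683 + Y) (q(Y) = (1683 + Y)*(840 + Y) = (840 + Y)*(1683 + Y))
1/(C(2697, -934) + q(x(23))) = 1/(5310/7 + (1413720 + 23² + 2523*23)) = 1/(5310/7 + (1413720 + 529 + 58029)) = 1/(5310/7 + 1472278) = 1/(10311256/7) = 7/10311256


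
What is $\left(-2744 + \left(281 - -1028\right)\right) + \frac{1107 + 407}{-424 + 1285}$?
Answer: $- \frac{1234021}{861} \approx -1433.2$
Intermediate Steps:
$\left(-2744 + \left(281 - -1028\right)\right) + \frac{1107 + 407}{-424 + 1285} = \left(-2744 + \left(281 + 1028\right)\right) + \frac{1514}{861} = \left(-2744 + 1309\right) + 1514 \cdot \frac{1}{861} = -1435 + \frac{1514}{861} = - \frac{1234021}{861}$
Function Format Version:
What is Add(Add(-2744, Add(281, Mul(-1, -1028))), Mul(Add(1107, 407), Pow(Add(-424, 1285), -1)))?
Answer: Rational(-1234021, 861) ≈ -1433.2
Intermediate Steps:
Add(Add(-2744, Add(281, Mul(-1, -1028))), Mul(Add(1107, 407), Pow(Add(-424, 1285), -1))) = Add(Add(-2744, Add(281, 1028)), Mul(1514, Pow(861, -1))) = Add(Add(-2744, 1309), Mul(1514, Rational(1, 861))) = Add(-1435, Rational(1514, 861)) = Rational(-1234021, 861)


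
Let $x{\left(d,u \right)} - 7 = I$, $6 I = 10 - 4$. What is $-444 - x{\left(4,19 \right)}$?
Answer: $-452$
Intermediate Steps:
$I = 1$ ($I = \frac{10 - 4}{6} = \frac{1}{6} \cdot 6 = 1$)
$x{\left(d,u \right)} = 8$ ($x{\left(d,u \right)} = 7 + 1 = 8$)
$-444 - x{\left(4,19 \right)} = -444 - 8 = -452$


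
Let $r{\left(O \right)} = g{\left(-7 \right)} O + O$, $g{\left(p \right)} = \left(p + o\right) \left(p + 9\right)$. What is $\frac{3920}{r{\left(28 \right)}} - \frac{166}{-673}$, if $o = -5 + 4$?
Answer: $- \frac{18346}{2019} \approx -9.0867$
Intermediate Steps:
$o = -1$
$g{\left(p \right)} = \left(-1 + p\right) \left(9 + p\right)$ ($g{\left(p \right)} = \left(p - 1\right) \left(p + 9\right) = \left(-1 + p\right) \left(9 + p\right)$)
$r{\left(O \right)} = - 15 O$ ($r{\left(O \right)} = \left(-9 + \left(-7\right)^{2} + 8 \left(-7\right)\right) O + O = \left(-9 + 49 - 56\right) O + O = - 16 O + O = - 15 O$)
$\frac{3920}{r{\left(28 \right)}} - \frac{166}{-673} = \frac{3920}{\left(-15\right) 28} - \frac{166}{-673} = \frac{3920}{-420} - - \frac{166}{673} = 3920 \left(- \frac{1}{420}\right) + \frac{166}{673} = - \frac{28}{3} + \frac{166}{673} = - \frac{18346}{2019}$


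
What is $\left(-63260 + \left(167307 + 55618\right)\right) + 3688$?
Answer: $163353$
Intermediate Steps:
$\left(-63260 + \left(167307 + 55618\right)\right) + 3688 = \left(-63260 + 222925\right) + 3688 = 159665 + 3688 = 163353$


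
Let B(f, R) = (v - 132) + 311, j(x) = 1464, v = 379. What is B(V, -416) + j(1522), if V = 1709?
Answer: 2022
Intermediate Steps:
B(f, R) = 558 (B(f, R) = (379 - 132) + 311 = 247 + 311 = 558)
B(V, -416) + j(1522) = 558 + 1464 = 2022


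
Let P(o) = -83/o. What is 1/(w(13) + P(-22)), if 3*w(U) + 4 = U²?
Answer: 22/1293 ≈ 0.017015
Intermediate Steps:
w(U) = -4/3 + U²/3
1/(w(13) + P(-22)) = 1/((-4/3 + (⅓)*13²) - 83/(-22)) = 1/((-4/3 + (⅓)*169) - 83*(-1/22)) = 1/((-4/3 + 169/3) + 83/22) = 1/(55 + 83/22) = 1/(1293/22) = 22/1293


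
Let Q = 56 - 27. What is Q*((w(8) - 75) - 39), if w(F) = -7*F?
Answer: -4930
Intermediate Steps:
Q = 29
Q*((w(8) - 75) - 39) = 29*((-7*8 - 75) - 39) = 29*((-56 - 75) - 39) = 29*(-131 - 39) = 29*(-170) = -4930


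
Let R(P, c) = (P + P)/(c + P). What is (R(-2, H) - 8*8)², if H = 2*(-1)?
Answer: 3969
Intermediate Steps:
H = -2
R(P, c) = 2*P/(P + c) (R(P, c) = (2*P)/(P + c) = 2*P/(P + c))
(R(-2, H) - 8*8)² = (2*(-2)/(-2 - 2) - 8*8)² = (2*(-2)/(-4) - 64)² = (2*(-2)*(-¼) - 64)² = (1 - 64)² = (-63)² = 3969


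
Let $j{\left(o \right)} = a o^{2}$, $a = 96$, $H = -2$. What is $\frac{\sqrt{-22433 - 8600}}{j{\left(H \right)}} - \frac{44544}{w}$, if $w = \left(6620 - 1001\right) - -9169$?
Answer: $- \frac{11136}{3697} + \frac{i \sqrt{31033}}{384} \approx -3.0122 + 0.45876 i$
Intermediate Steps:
$j{\left(o \right)} = 96 o^{2}$
$w = 14788$ ($w = \left(6620 - 1001\right) + 9169 = 5619 + 9169 = 14788$)
$\frac{\sqrt{-22433 - 8600}}{j{\left(H \right)}} - \frac{44544}{w} = \frac{\sqrt{-22433 - 8600}}{96 \left(-2\right)^{2}} - \frac{44544}{14788} = \frac{\sqrt{-31033}}{96 \cdot 4} - \frac{11136}{3697} = \frac{i \sqrt{31033}}{384} - \frac{11136}{3697} = - \frac{11136}{3697} + \frac{i \sqrt{31033}}{384}$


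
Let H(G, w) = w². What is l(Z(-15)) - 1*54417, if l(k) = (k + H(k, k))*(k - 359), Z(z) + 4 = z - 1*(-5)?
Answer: -122303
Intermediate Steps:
Z(z) = 1 + z (Z(z) = -4 + (z - 1*(-5)) = -4 + (z + 5) = -4 + (5 + z) = 1 + z)
l(k) = (-359 + k)*(k + k²) (l(k) = (k + k²)*(k - 359) = (k + k²)*(-359 + k) = (-359 + k)*(k + k²))
l(Z(-15)) - 1*54417 = (1 - 15)*(-359 + (1 - 15)² - 358*(1 - 15)) - 1*54417 = -14*(-359 + (-14)² - 358*(-14)) - 54417 = -14*(-359 + 196 + 5012) - 54417 = -14*4849 - 54417 = -67886 - 54417 = -122303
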